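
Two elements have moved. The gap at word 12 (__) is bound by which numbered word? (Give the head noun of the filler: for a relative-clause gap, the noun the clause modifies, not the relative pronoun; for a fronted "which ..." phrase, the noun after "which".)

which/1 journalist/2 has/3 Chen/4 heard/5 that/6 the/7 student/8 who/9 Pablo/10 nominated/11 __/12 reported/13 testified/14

8

The marked gap is inside the relative clause, the direct object of "nominated".
Its filler is the head noun "student" (via "who"), at word 8.
(The other dependency links word 2 to a gap after word 13.)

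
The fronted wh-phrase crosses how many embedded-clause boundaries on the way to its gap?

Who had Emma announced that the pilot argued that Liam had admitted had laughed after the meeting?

3

"who" is extracted from the subject of "laughed".
Boundaries crossed, outermost first: [that], [that], [Ø] — 3 in total.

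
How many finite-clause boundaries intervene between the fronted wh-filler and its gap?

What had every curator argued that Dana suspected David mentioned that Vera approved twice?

3

"what" is extracted from the object of "approved".
Boundaries crossed, outermost first: [that], [Ø], [that] — 3 in total.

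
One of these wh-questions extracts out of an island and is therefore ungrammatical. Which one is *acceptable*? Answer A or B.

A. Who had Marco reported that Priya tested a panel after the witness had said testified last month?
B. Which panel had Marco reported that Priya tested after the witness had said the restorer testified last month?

B

In A, the wh-phrase is extracted from inside an adjunct island (introduced by "after"), which blocks movement.
In B, the extraction path crosses only that-complement boundaries, which are transparent.
So B is grammatical.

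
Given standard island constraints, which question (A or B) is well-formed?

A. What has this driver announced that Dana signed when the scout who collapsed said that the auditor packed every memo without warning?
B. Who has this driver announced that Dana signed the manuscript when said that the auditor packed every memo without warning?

A

In B, the wh-phrase is extracted from inside an adjunct island (introduced by "when"), which blocks movement.
In A, the extraction path crosses only that-complement boundaries, which are transparent.
So A is grammatical.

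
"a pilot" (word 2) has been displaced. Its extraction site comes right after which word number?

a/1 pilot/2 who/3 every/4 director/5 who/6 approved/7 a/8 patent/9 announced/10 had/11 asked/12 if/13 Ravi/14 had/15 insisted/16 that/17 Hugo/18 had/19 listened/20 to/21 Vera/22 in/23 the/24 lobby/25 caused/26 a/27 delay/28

10

The displaced element is "a pilot" (word 2).
It is linked across 1 clause boundary (Ø).
It functions as the subject of "asked", so the gap sits immediately after word 10 ("announced").
Base order: Every director who approved a patent announced that a pilot had asked if Ravi had insisted that Hugo had listened to Vera in the lobby.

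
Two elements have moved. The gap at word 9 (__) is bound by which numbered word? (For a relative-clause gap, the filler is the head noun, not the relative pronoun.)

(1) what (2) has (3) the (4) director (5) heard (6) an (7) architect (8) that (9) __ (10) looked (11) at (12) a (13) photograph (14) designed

7

The marked gap is inside the relative clause, the subject of "looked".
Its filler is the head noun "architect" (via "that"), at word 7.
(The other dependency links word 1 to a gap after word 14.)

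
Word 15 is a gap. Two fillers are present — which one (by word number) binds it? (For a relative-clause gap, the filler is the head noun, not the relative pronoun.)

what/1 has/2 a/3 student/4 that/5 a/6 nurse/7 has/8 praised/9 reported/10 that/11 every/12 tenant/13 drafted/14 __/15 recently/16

1

The marked gap is the direct object of "drafted".
Its filler is the fronted wh-phrase "what", at word 1.
(The other dependency links word 4 to a gap after word 9.)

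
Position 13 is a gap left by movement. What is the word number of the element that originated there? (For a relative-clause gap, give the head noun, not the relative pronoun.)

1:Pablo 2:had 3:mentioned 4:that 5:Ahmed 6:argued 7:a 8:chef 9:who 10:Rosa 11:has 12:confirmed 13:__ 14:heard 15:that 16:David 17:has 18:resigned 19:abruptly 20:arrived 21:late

The gap at 13 is the subject of "heard", inside a relative clause.
The relative pronoun is "who" (word 9); it is bound by the head noun immediately before it.
Its filler is the head noun "chef", at word 8.

8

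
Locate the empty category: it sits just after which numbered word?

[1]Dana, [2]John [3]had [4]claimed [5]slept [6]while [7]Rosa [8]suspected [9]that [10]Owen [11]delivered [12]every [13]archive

The displaced element is "Dana" (word 1).
It is linked across 1 clause boundary (Ø).
It functions as the subject of "slept", so the gap sits immediately after word 4 ("claimed").
Base order: John had claimed that Dana slept while Rosa suspected that Owen delivered every archive.

4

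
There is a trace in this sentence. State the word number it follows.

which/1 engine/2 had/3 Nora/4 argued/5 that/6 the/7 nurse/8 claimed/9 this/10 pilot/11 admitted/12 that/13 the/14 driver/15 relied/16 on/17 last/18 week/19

17

The displaced element is "which engine" (word 2).
It is linked across 3 clause boundaries (that → Ø → that).
It functions as the object of the preposition "on" of "relied", so the gap sits immediately after word 17 ("on").
Base order: Nora had argued that the nurse claimed this pilot admitted that the driver relied on which engine last week.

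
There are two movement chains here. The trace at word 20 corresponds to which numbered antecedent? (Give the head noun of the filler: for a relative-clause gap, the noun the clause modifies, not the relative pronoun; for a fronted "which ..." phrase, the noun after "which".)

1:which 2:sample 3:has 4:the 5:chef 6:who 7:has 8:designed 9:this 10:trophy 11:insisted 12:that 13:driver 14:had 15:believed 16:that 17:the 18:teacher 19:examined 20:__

The marked gap is the direct object of "examined".
Its filler is the fronted wh-phrase "which sample", at word 2.
(The other dependency links word 5 to a gap after word 6.)

2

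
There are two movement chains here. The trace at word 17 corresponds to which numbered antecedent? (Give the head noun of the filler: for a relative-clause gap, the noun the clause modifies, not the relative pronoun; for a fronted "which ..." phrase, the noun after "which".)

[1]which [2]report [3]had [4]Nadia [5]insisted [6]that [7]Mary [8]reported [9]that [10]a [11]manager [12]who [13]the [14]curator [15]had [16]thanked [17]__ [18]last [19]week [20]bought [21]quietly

11

The marked gap is inside the relative clause, the direct object of "thanked".
Its filler is the head noun "manager" (via "who"), at word 11.
(The other dependency links word 2 to a gap after word 20.)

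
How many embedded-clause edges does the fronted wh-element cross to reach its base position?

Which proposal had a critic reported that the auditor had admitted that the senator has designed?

2

"which proposal" is extracted from the object of "designed".
Boundaries crossed, outermost first: [that], [that] — 2 in total.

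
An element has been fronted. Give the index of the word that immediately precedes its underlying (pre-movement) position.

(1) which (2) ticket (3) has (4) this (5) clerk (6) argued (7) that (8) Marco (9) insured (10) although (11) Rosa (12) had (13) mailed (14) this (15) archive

The displaced element is "which ticket" (word 2).
It is linked across 1 clause boundary (that).
It functions as the direct object of "insured", so the gap sits immediately after word 9 ("insured").
Base order: This clerk has argued that Marco insured which ticket although Rosa had mailed this archive.

9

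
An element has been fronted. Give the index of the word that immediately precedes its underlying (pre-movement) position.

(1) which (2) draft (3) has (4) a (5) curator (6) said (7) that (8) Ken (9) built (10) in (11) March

9

The displaced element is "which draft" (word 2).
It is linked across 1 clause boundary (that).
It functions as the direct object of "built", so the gap sits immediately after word 9 ("built").
Base order: A curator has said that Ken built which draft in March.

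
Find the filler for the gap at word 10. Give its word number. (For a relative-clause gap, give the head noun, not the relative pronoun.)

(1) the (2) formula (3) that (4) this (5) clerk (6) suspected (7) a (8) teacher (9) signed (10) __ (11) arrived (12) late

2

The gap at 10 is the object of "signed", inside a relative clause.
The relative pronoun is "that" (word 3); it is bound by the head noun immediately before it.
Its filler is the head noun "formula", at word 2.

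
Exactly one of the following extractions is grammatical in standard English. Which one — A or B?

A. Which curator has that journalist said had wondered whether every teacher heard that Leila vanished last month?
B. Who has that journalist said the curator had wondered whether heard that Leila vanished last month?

In B, the wh-phrase is extracted from inside a wh-island (introduced by "whether"), which blocks movement.
In A, the extraction path crosses only that-complement boundaries, which are transparent.
So A is grammatical.

A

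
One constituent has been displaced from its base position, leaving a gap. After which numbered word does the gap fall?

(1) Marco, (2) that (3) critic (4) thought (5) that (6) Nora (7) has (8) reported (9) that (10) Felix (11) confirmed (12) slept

The displaced element is "Marco" (word 1).
It is linked across 3 clause boundaries (that → that → Ø).
It functions as the subject of "slept", so the gap sits immediately after word 11 ("confirmed").
Base order: That critic thought that Nora has reported that Felix confirmed that Marco slept.

11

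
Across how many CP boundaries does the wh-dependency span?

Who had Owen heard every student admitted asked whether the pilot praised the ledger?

"who" is extracted from the subject of "asked".
Boundaries crossed, outermost first: [Ø], [Ø] — 2 in total.

2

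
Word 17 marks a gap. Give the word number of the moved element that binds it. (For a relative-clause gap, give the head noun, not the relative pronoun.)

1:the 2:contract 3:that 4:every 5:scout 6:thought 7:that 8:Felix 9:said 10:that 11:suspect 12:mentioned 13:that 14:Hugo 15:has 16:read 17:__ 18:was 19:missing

The gap at 17 is the object of "read", inside a relative clause.
The relative pronoun is "that" (word 3); it is bound by the head noun immediately before it.
Its filler is the head noun "contract", at word 2.

2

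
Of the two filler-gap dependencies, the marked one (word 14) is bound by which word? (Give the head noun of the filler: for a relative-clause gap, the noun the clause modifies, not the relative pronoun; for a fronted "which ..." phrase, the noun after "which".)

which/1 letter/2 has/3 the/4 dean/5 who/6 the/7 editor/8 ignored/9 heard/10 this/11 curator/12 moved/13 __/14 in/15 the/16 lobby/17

2

The marked gap is the direct object of "moved".
Its filler is the fronted wh-phrase "which letter", at word 2.
(The other dependency links word 5 to a gap after word 9.)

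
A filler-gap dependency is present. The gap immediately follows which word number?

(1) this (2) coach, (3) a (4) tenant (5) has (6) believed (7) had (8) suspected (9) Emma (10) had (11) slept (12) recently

6

The displaced element is "this coach" (word 2).
It is linked across 1 clause boundary (Ø).
It functions as the subject of "suspected", so the gap sits immediately after word 6 ("believed").
Base order: A tenant has believed that this coach had suspected Emma had slept recently.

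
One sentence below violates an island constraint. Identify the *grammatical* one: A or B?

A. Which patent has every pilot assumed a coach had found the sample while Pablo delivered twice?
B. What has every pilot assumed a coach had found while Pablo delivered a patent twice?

In A, the wh-phrase is extracted from inside an adjunct island (introduced by "while"), which blocks movement.
In B, the extraction path crosses only that-complement boundaries, which are transparent.
So B is grammatical.

B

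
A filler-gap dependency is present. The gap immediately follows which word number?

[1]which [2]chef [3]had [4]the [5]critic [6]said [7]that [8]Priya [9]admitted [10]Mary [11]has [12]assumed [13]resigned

12

The displaced element is "which chef" (word 2).
It is linked across 3 clause boundaries (that → Ø → Ø).
It functions as the subject of "resigned", so the gap sits immediately after word 12 ("assumed").
Base order: The critic had said that Priya admitted Mary has assumed that which chef resigned.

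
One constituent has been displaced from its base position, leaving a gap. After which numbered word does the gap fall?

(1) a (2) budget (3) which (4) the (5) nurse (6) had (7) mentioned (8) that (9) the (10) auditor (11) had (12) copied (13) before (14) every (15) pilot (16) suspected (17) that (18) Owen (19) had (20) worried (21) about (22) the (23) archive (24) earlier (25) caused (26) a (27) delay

12

The displaced element is "a budget" (word 2).
It is linked across 1 clause boundary (that).
It functions as the direct object of "copied", so the gap sits immediately after word 12 ("copied").
Base order: The nurse had mentioned that the auditor had copied a budget before every pilot suspected that Owen had worried about the archive earlier.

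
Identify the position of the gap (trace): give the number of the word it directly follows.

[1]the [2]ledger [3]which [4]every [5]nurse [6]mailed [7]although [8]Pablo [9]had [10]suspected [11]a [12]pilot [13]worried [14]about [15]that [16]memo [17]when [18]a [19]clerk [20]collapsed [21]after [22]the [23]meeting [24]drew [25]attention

The displaced element is "the ledger" (word 2).
It functions as the direct object of "mailed", so the gap sits immediately after word 6 ("mailed").
Base order: Every nurse mailed the ledger although Pablo had suspected a pilot worried about that memo when a clerk collapsed after the meeting.

6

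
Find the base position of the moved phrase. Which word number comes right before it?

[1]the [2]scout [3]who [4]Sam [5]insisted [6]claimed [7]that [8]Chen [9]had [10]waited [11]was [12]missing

5

The displaced element is "the scout" (word 2).
It is linked across 1 clause boundary (Ø).
It functions as the subject of "claimed", so the gap sits immediately after word 5 ("insisted").
Base order: Sam insisted that the scout claimed that Chen had waited.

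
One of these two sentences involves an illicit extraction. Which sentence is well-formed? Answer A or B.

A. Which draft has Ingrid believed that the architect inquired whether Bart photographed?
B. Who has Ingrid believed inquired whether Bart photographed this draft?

In A, the wh-phrase is extracted from inside a wh-island (introduced by "whether"), which blocks movement.
In B, the extraction path crosses only that-complement boundaries, which are transparent.
So B is grammatical.

B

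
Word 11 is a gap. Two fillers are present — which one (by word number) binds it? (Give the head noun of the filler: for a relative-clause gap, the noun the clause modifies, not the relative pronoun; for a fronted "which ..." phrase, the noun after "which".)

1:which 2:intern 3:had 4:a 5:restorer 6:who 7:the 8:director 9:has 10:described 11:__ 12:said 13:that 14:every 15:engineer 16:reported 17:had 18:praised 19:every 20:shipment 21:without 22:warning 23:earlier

The marked gap is inside the relative clause, the direct object of "described".
Its filler is the head noun "restorer" (via "who"), at word 5.
(The other dependency links word 2 to a gap after word 16.)

5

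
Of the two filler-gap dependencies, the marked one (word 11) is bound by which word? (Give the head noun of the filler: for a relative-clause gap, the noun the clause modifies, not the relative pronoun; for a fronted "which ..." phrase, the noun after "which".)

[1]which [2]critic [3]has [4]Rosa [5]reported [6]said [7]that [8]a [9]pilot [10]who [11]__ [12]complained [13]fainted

9

The marked gap is inside the relative clause, the subject of "complained".
Its filler is the head noun "pilot" (via "who"), at word 9.
(The other dependency links word 2 to a gap after word 5.)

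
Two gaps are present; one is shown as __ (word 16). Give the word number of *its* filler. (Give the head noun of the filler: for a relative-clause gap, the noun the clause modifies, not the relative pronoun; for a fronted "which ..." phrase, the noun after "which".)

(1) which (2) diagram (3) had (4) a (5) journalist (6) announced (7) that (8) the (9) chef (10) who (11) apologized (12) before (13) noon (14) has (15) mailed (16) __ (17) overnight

2

The marked gap is the direct object of "mailed".
Its filler is the fronted wh-phrase "which diagram", at word 2.
(The other dependency links word 9 to a gap after word 10.)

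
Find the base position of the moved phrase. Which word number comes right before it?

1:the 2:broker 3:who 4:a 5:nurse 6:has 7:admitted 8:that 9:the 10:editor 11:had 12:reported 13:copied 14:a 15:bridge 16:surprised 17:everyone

12

The displaced element is "the broker" (word 2).
It is linked across 2 clause boundaries (that → Ø).
It functions as the subject of "copied", so the gap sits immediately after word 12 ("reported").
Base order: A nurse has admitted that the editor had reported that the broker copied a bridge.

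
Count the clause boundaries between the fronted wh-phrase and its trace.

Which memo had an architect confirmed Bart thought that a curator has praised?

2

"which memo" is extracted from the object of "praised".
Boundaries crossed, outermost first: [Ø], [that] — 2 in total.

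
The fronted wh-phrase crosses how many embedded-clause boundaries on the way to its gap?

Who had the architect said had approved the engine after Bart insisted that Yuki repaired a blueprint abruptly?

"who" is extracted from the subject of "approved".
Boundaries crossed, outermost first: [Ø] — 1 in total.

1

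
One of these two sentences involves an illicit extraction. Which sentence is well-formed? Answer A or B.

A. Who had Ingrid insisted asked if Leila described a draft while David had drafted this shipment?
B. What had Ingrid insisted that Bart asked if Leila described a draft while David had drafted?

A

In B, the wh-phrase is extracted from inside a wh-island (introduced by "if"), which blocks movement.
In A, the extraction path crosses only that-complement boundaries, which are transparent.
So A is grammatical.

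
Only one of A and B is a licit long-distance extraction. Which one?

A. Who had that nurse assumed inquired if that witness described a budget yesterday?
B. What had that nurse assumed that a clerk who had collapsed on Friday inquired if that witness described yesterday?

In B, the wh-phrase is extracted from inside a wh-island (introduced by "if"), which blocks movement.
In A, the extraction path crosses only that-complement boundaries, which are transparent.
So A is grammatical.

A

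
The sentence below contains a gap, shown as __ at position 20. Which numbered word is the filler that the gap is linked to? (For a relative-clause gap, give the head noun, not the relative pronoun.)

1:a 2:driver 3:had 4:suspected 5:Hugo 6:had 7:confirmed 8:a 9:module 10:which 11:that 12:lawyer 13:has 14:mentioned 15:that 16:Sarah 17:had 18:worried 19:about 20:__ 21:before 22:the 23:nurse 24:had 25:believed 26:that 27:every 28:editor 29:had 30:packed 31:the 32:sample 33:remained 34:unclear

9

The gap at 20 is the prepositional object of "worried", inside a relative clause.
The relative pronoun is "which" (word 10); it is bound by the head noun immediately before it.
Its filler is the head noun "module", at word 9.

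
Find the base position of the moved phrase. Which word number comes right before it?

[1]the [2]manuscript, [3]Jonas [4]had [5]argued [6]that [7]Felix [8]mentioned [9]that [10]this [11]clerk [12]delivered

The displaced element is "the manuscript" (word 2).
It is linked across 2 clause boundaries (that → that).
It functions as the direct object of "delivered", so the gap sits immediately after word 12 ("delivered").
Base order: Jonas had argued that Felix mentioned that this clerk delivered the manuscript.

12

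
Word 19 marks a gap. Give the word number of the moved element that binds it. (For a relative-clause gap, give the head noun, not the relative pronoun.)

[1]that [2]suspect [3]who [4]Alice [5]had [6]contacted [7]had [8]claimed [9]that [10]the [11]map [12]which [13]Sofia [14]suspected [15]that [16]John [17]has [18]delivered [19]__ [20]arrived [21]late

The gap at 19 is the object of "delivered", inside a relative clause.
The relative pronoun is "which" (word 12); it is bound by the head noun immediately before it.
Its filler is the head noun "map", at word 11.

11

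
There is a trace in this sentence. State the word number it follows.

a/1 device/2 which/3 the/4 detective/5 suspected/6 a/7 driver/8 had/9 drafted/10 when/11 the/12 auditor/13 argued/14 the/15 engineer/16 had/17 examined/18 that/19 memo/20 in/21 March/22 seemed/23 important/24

10

The displaced element is "a device" (word 2).
It is linked across 1 clause boundary (Ø).
It functions as the direct object of "drafted", so the gap sits immediately after word 10 ("drafted").
Base order: The detective suspected a driver had drafted a device when the auditor argued the engineer had examined that memo in March.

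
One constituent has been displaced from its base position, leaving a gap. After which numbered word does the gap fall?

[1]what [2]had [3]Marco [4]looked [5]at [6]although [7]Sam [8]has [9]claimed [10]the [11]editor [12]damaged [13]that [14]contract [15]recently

5

The displaced element is "what" (word 1).
It functions as the object of the preposition "at" of "looked", so the gap sits immediately after word 5 ("at").
Base order: Marco had looked at what although Sam has claimed the editor damaged that contract recently.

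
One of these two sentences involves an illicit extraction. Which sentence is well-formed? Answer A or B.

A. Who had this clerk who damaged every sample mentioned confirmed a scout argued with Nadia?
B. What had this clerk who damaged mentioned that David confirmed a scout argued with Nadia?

In B, the wh-phrase is extracted from inside a complex-NP island (relative clause) (introduced by "who"), which blocks movement.
In A, the extraction path crosses only that-complement boundaries, which are transparent.
So A is grammatical.

A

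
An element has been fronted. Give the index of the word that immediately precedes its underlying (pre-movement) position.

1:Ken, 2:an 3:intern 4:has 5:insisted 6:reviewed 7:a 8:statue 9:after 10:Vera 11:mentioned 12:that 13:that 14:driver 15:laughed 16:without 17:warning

5

The displaced element is "Ken" (word 1).
It is linked across 1 clause boundary (Ø).
It functions as the subject of "reviewed", so the gap sits immediately after word 5 ("insisted").
Base order: An intern has insisted that Ken reviewed a statue after Vera mentioned that that driver laughed without warning.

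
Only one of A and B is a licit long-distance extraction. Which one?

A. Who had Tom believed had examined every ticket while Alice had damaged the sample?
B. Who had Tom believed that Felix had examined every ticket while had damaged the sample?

In B, the wh-phrase is extracted from inside an adjunct island (introduced by "while"), which blocks movement.
In A, the extraction path crosses only that-complement boundaries, which are transparent.
So A is grammatical.

A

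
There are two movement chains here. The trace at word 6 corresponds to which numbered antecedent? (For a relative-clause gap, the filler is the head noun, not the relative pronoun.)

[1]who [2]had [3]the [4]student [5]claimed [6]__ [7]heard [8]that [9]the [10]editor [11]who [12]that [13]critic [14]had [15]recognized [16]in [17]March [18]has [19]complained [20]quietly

The marked gap is the subject of "heard".
Its filler is the fronted wh-phrase "who", at word 1.
(The other dependency links word 10 to a gap after word 15.)

1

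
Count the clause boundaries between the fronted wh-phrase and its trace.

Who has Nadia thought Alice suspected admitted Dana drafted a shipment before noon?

"who" is extracted from the subject of "admitted".
Boundaries crossed, outermost first: [Ø], [Ø] — 2 in total.

2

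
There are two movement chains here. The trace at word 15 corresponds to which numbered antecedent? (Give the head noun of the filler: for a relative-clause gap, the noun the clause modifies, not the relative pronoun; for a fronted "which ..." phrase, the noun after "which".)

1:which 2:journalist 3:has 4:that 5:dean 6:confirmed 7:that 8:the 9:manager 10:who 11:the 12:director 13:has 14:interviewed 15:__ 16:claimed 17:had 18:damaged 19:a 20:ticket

The marked gap is inside the relative clause, the direct object of "interviewed".
Its filler is the head noun "manager" (via "who"), at word 9.
(The other dependency links word 2 to a gap after word 16.)

9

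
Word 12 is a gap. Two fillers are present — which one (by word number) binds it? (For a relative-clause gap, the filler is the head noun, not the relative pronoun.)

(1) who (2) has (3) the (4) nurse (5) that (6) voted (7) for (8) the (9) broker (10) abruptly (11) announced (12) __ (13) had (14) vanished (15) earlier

1

The marked gap is the subject of "vanished".
Its filler is the fronted wh-phrase "who", at word 1.
(The other dependency links word 4 to a gap after word 5.)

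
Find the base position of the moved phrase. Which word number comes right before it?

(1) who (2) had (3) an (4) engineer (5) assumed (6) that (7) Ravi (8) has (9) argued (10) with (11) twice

The displaced element is "who" (word 1).
It is linked across 1 clause boundary (that).
It functions as the object of the preposition "with" of "argued", so the gap sits immediately after word 10 ("with").
Base order: An engineer had assumed that Ravi has argued with who twice.

10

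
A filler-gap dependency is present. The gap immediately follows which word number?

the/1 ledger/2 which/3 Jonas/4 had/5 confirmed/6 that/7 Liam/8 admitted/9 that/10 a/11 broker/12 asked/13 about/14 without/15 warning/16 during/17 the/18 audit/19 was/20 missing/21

14

The displaced element is "the ledger" (word 2).
It is linked across 2 clause boundaries (that → that).
It functions as the object of the preposition "about" of "asked", so the gap sits immediately after word 14 ("about").
Base order: Jonas had confirmed that Liam admitted that a broker asked about the ledger without warning during the audit.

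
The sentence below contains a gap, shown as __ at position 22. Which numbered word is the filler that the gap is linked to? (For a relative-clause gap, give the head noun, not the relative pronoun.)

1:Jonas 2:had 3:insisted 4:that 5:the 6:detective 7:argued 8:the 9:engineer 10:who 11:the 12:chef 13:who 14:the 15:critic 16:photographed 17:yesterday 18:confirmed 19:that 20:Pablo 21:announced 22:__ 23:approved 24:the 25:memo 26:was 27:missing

The gap at 22 is the subject of "approved", inside a relative clause.
The relative pronoun is "who" (word 10); it is bound by the head noun immediately before it.
Its filler is the head noun "engineer", at word 9.

9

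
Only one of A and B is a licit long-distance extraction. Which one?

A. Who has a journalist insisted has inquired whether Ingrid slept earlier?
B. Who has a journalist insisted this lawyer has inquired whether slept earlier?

In B, the wh-phrase is extracted from inside a wh-island (introduced by "whether"), which blocks movement.
In A, the extraction path crosses only that-complement boundaries, which are transparent.
So A is grammatical.

A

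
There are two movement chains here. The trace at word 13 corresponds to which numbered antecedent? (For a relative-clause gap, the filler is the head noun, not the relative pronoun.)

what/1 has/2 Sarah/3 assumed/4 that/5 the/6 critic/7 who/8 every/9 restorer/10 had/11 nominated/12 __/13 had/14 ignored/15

7

The marked gap is inside the relative clause, the direct object of "nominated".
Its filler is the head noun "critic" (via "who"), at word 7.
(The other dependency links word 1 to a gap after word 15.)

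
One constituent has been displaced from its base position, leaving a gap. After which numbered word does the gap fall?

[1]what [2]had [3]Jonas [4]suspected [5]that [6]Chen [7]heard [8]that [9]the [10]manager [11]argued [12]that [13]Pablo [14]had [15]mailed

15

The displaced element is "what" (word 1).
It is linked across 3 clause boundaries (that → that → that).
It functions as the direct object of "mailed", so the gap sits immediately after word 15 ("mailed").
Base order: Jonas had suspected that Chen heard that the manager argued that Pablo had mailed what.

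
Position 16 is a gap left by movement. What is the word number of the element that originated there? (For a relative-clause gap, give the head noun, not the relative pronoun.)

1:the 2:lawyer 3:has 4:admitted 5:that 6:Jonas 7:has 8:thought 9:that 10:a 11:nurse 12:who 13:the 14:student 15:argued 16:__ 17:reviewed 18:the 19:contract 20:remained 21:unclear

11

The gap at 16 is the subject of "reviewed", inside a relative clause.
The relative pronoun is "who" (word 12); it is bound by the head noun immediately before it.
Its filler is the head noun "nurse", at word 11.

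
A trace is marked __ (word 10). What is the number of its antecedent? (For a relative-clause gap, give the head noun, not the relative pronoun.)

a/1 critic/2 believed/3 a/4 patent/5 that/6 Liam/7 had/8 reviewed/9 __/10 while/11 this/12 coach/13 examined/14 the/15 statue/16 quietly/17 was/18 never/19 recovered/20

The gap at 10 is the object of "reviewed", inside a relative clause.
The relative pronoun is "that" (word 6); it is bound by the head noun immediately before it.
Its filler is the head noun "patent", at word 5.

5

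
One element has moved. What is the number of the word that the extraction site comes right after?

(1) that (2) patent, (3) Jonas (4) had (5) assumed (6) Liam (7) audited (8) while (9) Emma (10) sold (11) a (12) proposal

The displaced element is "that patent" (word 2).
It is linked across 1 clause boundary (Ø).
It functions as the direct object of "audited", so the gap sits immediately after word 7 ("audited").
Base order: Jonas had assumed Liam audited that patent while Emma sold a proposal.

7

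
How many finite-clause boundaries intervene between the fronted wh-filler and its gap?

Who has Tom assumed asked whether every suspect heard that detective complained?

"who" is extracted from the subject of "asked".
Boundaries crossed, outermost first: [Ø] — 1 in total.

1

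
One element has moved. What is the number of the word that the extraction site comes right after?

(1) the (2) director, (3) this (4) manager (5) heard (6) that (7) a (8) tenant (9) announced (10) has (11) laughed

9

The displaced element is "the director" (word 2).
It is linked across 2 clause boundaries (that → Ø).
It functions as the subject of "laughed", so the gap sits immediately after word 9 ("announced").
Base order: This manager heard that a tenant announced that the director has laughed.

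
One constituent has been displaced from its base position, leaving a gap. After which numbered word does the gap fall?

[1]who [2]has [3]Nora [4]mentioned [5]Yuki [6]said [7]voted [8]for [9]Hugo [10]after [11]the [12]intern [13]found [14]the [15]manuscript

The displaced element is "who" (word 1).
It is linked across 2 clause boundaries (Ø → Ø).
It functions as the subject of "voted", so the gap sits immediately after word 6 ("said").
Base order: Nora has mentioned Yuki said that who voted for Hugo after the intern found the manuscript.

6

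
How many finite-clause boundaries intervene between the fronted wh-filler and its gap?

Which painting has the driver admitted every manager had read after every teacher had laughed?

1

"which painting" is extracted from the object of "read".
Boundaries crossed, outermost first: [Ø] — 1 in total.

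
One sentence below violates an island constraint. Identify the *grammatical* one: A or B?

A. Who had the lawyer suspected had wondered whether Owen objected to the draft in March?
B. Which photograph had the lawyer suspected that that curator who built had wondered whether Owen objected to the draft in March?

A

In B, the wh-phrase is extracted from inside a complex-NP island (relative clause) (introduced by "who"), which blocks movement.
In A, the extraction path crosses only that-complement boundaries, which are transparent.
So A is grammatical.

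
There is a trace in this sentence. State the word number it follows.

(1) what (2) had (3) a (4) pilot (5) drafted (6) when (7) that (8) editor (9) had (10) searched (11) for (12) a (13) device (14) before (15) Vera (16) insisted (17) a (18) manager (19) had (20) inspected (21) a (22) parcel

The displaced element is "what" (word 1).
It functions as the direct object of "drafted", so the gap sits immediately after word 5 ("drafted").
Base order: A pilot had drafted what when that editor had searched for a device before Vera insisted a manager had inspected a parcel.

5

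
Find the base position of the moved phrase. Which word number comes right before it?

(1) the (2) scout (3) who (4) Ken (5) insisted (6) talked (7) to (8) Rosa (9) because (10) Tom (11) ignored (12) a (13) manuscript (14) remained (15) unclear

5

The displaced element is "the scout" (word 2).
It is linked across 1 clause boundary (Ø).
It functions as the subject of "talked", so the gap sits immediately after word 5 ("insisted").
Base order: Ken insisted that the scout talked to Rosa because Tom ignored a manuscript.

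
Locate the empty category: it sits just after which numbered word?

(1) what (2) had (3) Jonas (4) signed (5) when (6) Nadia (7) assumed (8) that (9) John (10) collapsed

The displaced element is "what" (word 1).
It functions as the direct object of "signed", so the gap sits immediately after word 4 ("signed").
Base order: Jonas had signed what when Nadia assumed that John collapsed.

4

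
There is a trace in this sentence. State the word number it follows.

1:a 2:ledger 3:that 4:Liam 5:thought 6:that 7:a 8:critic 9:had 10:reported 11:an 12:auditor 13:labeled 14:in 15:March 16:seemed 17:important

The displaced element is "a ledger" (word 2).
It is linked across 2 clause boundaries (that → Ø).
It functions as the direct object of "labeled", so the gap sits immediately after word 13 ("labeled").
Base order: Liam thought that a critic had reported an auditor labeled a ledger in March.

13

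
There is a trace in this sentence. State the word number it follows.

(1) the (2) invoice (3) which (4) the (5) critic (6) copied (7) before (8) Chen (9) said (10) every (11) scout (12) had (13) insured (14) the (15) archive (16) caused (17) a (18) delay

6

The displaced element is "the invoice" (word 2).
It functions as the direct object of "copied", so the gap sits immediately after word 6 ("copied").
Base order: The critic copied the invoice before Chen said every scout had insured the archive.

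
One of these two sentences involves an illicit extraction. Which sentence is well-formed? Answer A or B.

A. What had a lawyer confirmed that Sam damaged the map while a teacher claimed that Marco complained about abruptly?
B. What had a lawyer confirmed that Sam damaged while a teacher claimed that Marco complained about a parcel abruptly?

B

In A, the wh-phrase is extracted from inside an adjunct island (introduced by "while"), which blocks movement.
In B, the extraction path crosses only that-complement boundaries, which are transparent.
So B is grammatical.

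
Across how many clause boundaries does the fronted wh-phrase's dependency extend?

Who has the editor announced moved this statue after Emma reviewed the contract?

1

"who" is extracted from the subject of "moved".
Boundaries crossed, outermost first: [Ø] — 1 in total.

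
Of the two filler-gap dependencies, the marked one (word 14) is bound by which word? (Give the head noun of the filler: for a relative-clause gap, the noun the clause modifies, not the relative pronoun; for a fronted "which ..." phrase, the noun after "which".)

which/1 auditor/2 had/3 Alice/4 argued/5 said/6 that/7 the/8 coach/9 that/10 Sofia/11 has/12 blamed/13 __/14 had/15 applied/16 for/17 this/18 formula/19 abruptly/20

The marked gap is inside the relative clause, the direct object of "blamed".
Its filler is the head noun "coach" (via "that"), at word 9.
(The other dependency links word 2 to a gap after word 5.)

9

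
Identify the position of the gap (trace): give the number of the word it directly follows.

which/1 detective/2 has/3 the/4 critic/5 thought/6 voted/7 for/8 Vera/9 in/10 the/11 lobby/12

6

The displaced element is "which detective" (word 2).
It is linked across 1 clause boundary (Ø).
It functions as the subject of "voted", so the gap sits immediately after word 6 ("thought").
Base order: The critic has thought which detective voted for Vera in the lobby.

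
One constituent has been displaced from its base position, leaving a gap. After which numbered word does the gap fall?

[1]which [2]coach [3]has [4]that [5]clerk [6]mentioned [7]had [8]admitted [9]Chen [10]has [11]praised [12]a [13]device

The displaced element is "which coach" (word 2).
It is linked across 1 clause boundary (Ø).
It functions as the subject of "admitted", so the gap sits immediately after word 6 ("mentioned").
Base order: That clerk has mentioned that which coach had admitted Chen has praised a device.

6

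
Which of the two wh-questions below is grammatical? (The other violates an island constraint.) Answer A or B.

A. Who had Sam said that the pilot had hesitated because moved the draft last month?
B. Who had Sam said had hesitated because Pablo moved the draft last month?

B

In A, the wh-phrase is extracted from inside an adjunct island (introduced by "because"), which blocks movement.
In B, the extraction path crosses only that-complement boundaries, which are transparent.
So B is grammatical.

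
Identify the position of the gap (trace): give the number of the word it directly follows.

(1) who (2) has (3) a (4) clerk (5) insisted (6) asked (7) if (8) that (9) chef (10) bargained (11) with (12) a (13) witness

5

The displaced element is "who" (word 1).
It is linked across 1 clause boundary (Ø).
It functions as the subject of "asked", so the gap sits immediately after word 5 ("insisted").
Base order: A clerk has insisted that who asked if that chef bargained with a witness.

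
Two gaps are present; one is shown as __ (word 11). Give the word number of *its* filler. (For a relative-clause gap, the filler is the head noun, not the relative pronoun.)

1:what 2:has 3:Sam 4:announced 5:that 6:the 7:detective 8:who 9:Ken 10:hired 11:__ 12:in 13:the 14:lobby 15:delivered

7

The marked gap is inside the relative clause, the direct object of "hired".
Its filler is the head noun "detective" (via "who"), at word 7.
(The other dependency links word 1 to a gap after word 15.)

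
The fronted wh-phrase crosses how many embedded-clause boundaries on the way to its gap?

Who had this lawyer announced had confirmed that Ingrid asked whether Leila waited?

"who" is extracted from the subject of "confirmed".
Boundaries crossed, outermost first: [Ø] — 1 in total.

1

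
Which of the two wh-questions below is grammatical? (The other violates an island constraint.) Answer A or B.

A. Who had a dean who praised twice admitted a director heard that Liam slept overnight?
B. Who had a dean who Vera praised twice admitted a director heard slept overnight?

B

In A, the wh-phrase is extracted from inside a complex-NP island (relative clause) (introduced by "who"), which blocks movement.
In B, the extraction path crosses only that-complement boundaries, which are transparent.
So B is grammatical.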